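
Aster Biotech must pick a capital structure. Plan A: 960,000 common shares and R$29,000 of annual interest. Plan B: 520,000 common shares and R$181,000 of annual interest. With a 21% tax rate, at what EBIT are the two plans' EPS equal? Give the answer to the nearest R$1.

R$360,636

At indifference, (EBIT − 29,000)(1 − t)/960,000 = (EBIT − 181,000)(1 − t)/520,000.
Cancelling (1 − t) and cross-multiplying: 520,000·(EBIT − 29,000) = 960,000·(EBIT − 181,000).
Solving, EBIT = (181,000·960,000 − 29,000·520,000) / (960,000 − 520,000) = 158,680,000,000 / 440,000 = 360,636.36.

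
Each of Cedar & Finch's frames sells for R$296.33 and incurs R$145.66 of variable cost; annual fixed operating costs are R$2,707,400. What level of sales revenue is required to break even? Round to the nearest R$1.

R$5,324,775

CM per unit = R$296.33 − R$145.66 = R$150.67; CM ratio = R$150.67 / R$296.33 = 0.5085.
Break-even sales = FC ÷ CM ratio = R$2,707,400 × R$296.33 / R$150.67 = R$5,324,775.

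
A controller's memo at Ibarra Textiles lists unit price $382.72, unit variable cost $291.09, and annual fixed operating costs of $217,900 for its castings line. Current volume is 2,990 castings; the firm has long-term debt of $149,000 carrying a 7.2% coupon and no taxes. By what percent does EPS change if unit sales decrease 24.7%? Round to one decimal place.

-149.2%

At 2,990 units, contribution = 2,990 × $91.63 = $273,973.70.
EBIT = $273,973.70 − $217,900 = $56,073.70.
Interest = $10,728.00, so EBIT − I = $45,345.70.
DCL = total CM / (EBIT − I) = $273,973.70 / $45,345.70 = 6.0419.
EPS therefore changes by 6.0419 × (-24.7%) = -149.2%.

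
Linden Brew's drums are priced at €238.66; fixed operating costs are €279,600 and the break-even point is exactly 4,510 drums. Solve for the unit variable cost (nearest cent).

€176.66

Contribution per unit must be FC / Q = €279,600 / 4,510 = €61.9956.
Variable cost per unit = €238.66 − €61.9956 = €176.66.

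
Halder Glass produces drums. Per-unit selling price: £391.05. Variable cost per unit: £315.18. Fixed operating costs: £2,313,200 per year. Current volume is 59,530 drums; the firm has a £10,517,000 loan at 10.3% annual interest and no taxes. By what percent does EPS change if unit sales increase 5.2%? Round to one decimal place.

+21.0%

At 59,530 units, contribution = 59,530 × £75.87 = £4,516,541.10.
Operating income = contribution − fixed costs = £4,516,541.10 − £2,313,200 = £2,203,341.10.
Interest = £1,083,251.00, so EBIT − I = £1,120,090.10.
DCL = total CM / (EBIT − I) = £4,516,541.10 / £1,120,090.10 = 4.0323.
%ΔEPS = DCL × %ΔSales = 4.0323 × +5.2% = +21.0%.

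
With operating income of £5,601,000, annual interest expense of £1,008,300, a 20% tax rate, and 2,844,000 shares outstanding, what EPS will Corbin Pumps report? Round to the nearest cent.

Pre-tax income = £5,601,000 − £1,008,300.00 = £4,592,700.00.
Net income = £4,592,700.00 × (1 − 0.20) = £3,674,160.00.
EPS = £3,674,160.00 ÷ 2,844,000 = £1.29.

£1.29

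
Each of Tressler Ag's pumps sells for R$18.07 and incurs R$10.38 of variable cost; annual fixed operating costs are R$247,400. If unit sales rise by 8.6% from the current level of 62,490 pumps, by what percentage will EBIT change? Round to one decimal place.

+17.7%

Total contribution margin = 62,490 × R$7.69 = R$480,548.10.
Operating income = contribution − fixed costs = R$480,548.10 − R$247,400 = R$233,148.10.
DOL = contribution ÷ EBIT = R$480,548.10 ÷ R$233,148.10 = 2.0611.
%ΔEBIT = DOL × %ΔSales = 2.0611 × +8.6% = +17.7%.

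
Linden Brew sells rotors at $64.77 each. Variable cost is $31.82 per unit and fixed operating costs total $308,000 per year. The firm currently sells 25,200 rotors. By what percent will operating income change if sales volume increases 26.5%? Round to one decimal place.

+42.1%

Contribution at this volume is 25,200 × $32.95 = $830,340.00.
EBIT = $830,340.00 − $308,000 = $522,340.00.
Degree of operating leverage = $830,340.00 / $522,340.00 = 1.5897.
Operating income changes by 1.5897 × +26.5% = +42.1%.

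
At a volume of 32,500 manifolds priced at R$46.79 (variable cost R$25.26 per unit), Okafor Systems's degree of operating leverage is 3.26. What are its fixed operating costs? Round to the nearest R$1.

Total contribution margin = 32,500 × R$21.53 = R$699,725.00.
DOL = contribution / EBIT, so EBIT = R$699,725.00 / 3.26 = R$214,639.57.
Fixed costs = CM − EBIT = R$699,725.00 − R$214,639.57 = R$485,085.

R$485,085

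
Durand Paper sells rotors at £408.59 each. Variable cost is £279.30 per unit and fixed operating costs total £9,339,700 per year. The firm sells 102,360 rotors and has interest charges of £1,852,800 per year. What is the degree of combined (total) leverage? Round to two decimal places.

Total contribution margin = 102,360 × £129.29 = £13,234,124.40.
Subtracting fixed costs: EBIT = £13,234,124.40 − £9,339,700 = £3,894,424.40. Interest = £1,852,800.00, so EBIT − I = £2,041,624.40.
Degree of total leverage = total CM / (EBIT − interest) = £13,234,124.40 / £2,041,624.40 = 6.4822.

6.48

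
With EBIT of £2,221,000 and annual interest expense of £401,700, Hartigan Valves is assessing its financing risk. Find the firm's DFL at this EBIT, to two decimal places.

1.22

Annual interest charges come to £401,700.00.
Degree of financial leverage = EBIT / (EBIT − interest) = £2,221,000 / £1,819,300.00 = 1.2208.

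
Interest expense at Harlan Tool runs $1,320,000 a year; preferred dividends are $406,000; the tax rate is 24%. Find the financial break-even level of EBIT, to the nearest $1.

$1,854,211

Grossing the preferred dividend up to pre-tax terms: $406,000 / (1 − 0.24) = $534,210.53.
EPS = 0 when EBIT covers interest plus the pre-tax preferred burden: $1,320,000 + $534,210.53 = $1,854,210.53.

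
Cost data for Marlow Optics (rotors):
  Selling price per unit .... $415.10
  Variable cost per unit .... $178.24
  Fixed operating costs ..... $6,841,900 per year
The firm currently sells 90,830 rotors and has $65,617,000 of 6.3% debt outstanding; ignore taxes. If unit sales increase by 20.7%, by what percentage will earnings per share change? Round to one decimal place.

+42.3%

At 90,830 units, contribution = 90,830 × $236.86 = $21,513,993.80.
Operating income = contribution − fixed costs = $21,513,993.80 − $6,841,900 = $14,672,093.80.
After interest of $4,133,871.00, pre-tax earnings = $10,538,222.80.
DCL = total CM / (EBIT − I) = $21,513,993.80 / $10,538,222.80 = 2.0415.
%ΔEPS = DCL × %ΔSales = 2.0415 × +20.7% = +42.3%.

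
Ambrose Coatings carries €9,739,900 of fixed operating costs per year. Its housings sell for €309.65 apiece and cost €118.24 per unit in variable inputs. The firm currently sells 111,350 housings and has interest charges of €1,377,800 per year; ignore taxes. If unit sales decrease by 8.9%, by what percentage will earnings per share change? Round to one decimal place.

-18.6%

Contribution at this volume is 111,350 × €191.41 = €21,313,503.50.
EBIT = €21,313,503.50 − €9,739,900 = €11,573,603.50.
After interest of €1,377,800.00, pre-tax earnings = €10,195,803.50.
Degree of combined leverage = contribution ÷ (EBIT − I) = €21,313,503.50 ÷ €10,195,803.50 = 2.0904.
EPS therefore changes by 2.0904 × (-8.9%) = -18.6%.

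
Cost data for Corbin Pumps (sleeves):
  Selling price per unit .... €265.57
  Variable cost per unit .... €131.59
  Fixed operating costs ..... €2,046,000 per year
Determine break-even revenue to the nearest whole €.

€4,055,502

Contribution margin per unit = €265.57 − €131.59 = €133.98, a CM ratio of €133.98 ÷ €265.57 = 0.5045.
Break-even revenue = fixed costs × price ÷ CM = €2,046,000 × €265.57 ÷ €133.98 = €4,055,502.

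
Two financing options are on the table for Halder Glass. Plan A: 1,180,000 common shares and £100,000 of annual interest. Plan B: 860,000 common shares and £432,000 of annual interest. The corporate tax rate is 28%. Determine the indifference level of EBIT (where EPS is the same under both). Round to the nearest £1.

At indifference, (EBIT − 100,000)(1 − t)/1,180,000 = (EBIT − 432,000)(1 − t)/860,000.
The (1 − t) factor cancels: (EBIT − 100,000) × 860,000 = (EBIT − 432,000) × 1,180,000.
Solving, EBIT = (432,000·1,180,000 − 100,000·860,000) / (1,180,000 − 860,000) = 423,760,000,000 / 320,000 = 1,324,250.00.

£1,324,250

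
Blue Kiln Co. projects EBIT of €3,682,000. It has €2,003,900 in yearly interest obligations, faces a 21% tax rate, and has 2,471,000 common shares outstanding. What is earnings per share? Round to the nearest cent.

€0.54

Pre-tax income = €3,682,000 − €2,003,900.00 = €1,678,100.00.
After tax at 21%: net income = €1,678,100.00 × 0.79 = €1,325,699.00.
Per share: €1,325,699.00 / 2,471,000 shares = €0.54.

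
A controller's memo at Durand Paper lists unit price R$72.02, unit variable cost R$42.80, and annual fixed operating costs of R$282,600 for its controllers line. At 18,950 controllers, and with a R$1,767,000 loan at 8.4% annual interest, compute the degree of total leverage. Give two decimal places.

4.51

At 18,950 units, contribution = 18,950 × R$29.22 = R$553,719.00.
Subtracting fixed costs: EBIT = R$553,719.00 − R$282,600 = R$271,119.00. Interest = R$148,428.00.
DOL = R$553,719.00 ÷ R$271,119.00 = 2.0423; DFL = R$271,119.00 ÷ R$122,691.00 = 2.2098.
Combined leverage = 2.0423 × 2.2098 = 4.5131.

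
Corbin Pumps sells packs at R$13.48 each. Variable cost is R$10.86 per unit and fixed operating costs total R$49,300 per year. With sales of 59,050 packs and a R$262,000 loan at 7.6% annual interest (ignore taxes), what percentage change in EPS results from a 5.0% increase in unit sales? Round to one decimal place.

At 59,050 units, contribution = 59,050 × R$2.62 = R$154,711.00.
Operating income = contribution − fixed costs = R$154,711.00 − R$49,300 = R$105,411.00.
Interest = R$19,912.00, so EBIT − I = R$85,499.00.
DCL = total CM / (EBIT − I) = R$154,711.00 / R$85,499.00 = 1.8095.
%ΔEPS = DCL × %ΔSales = 1.8095 × +5.0% = +9.0%.

+9.0%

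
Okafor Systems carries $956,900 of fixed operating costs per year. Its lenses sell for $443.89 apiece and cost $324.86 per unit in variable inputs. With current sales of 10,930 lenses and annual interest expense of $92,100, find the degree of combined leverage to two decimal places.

5.16

Total contribution margin = 10,930 × $119.03 = $1,300,997.90.
Subtracting fixed costs: EBIT = $1,300,997.90 − $956,900 = $344,097.90. Interest = $92,100.00.
DOL = $1,300,997.90 ÷ $344,097.90 = 3.7809; DFL = $344,097.90 ÷ $251,997.90 = 1.3655.
Combined leverage = 3.7809 × 1.3655 = 5.1628.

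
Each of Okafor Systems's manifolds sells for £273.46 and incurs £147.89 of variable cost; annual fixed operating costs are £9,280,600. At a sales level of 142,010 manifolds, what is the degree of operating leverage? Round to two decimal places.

2.09

Contribution at this volume is 142,010 × £125.57 = £17,832,195.70.
Operating income = contribution − fixed costs = £17,832,195.70 − £9,280,600 = £8,551,595.70.
So DOL = total CM / EBIT = £17,832,195.70 / £8,551,595.70 = 2.0852.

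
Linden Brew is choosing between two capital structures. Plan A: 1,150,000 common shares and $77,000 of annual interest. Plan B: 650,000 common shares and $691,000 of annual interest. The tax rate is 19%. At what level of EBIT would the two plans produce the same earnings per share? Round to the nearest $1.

Set EPS_A = EPS_B: (EBIT − $77,000)(1 − 0.19) ÷ 1,150,000 = (EBIT − $691,000)(1 − 0.19) ÷ 650,000.
Cancelling (1 − t) and cross-multiplying: 650,000·(EBIT − 77,000) = 1,150,000·(EBIT − 691,000).
Solving, EBIT = (691,000·1,150,000 − 77,000·650,000) / (1,150,000 − 650,000) = 744,600,000,000 / 500,000 = 1,489,200.00.

$1,489,200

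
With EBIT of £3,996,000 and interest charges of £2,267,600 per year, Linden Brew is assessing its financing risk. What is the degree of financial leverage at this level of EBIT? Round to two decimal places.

Interest = £2,267,600.00.
DFL = EBIT ÷ (EBIT − I) = £3,996,000 ÷ (£3,996,000 − £2,267,600.00) = £3,996,000 ÷ £1,728,400.00 = 2.3120.

2.31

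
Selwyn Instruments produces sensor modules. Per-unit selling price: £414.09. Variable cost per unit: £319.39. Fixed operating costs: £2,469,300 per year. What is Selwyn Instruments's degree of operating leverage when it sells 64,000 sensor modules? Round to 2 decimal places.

1.69

Contribution at this volume is 64,000 × £94.70 = £6,060,800.00.
Operating income = contribution − fixed costs = £6,060,800.00 − £2,469,300 = £3,591,500.00.
So DOL = total CM / EBIT = £6,060,800.00 / £3,591,500.00 = 1.6875.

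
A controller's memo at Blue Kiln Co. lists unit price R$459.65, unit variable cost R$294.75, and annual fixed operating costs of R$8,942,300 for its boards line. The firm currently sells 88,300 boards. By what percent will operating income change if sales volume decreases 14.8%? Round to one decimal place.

-38.4%

At 88,300 units, contribution = 88,300 × R$164.90 = R$14,560,670.00.
EBIT = R$14,560,670.00 − R$8,942,300 = R$5,618,370.00.
Degree of operating leverage = R$14,560,670.00 / R$5,618,370.00 = 2.5916.
Operating income changes by 2.5916 × -14.8% = -38.4%.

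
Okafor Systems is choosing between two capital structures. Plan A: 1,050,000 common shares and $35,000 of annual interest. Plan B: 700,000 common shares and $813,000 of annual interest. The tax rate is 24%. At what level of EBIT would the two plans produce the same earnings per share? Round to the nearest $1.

$2,369,000

Set EPS_A = EPS_B: (EBIT − $35,000)(1 − 0.24) ÷ 1,050,000 = (EBIT − $813,000)(1 − 0.24) ÷ 700,000.
Cancelling (1 − t) and cross-multiplying: 700,000·(EBIT − 35,000) = 1,050,000·(EBIT − 813,000).
Solving, EBIT = (813,000·1,050,000 − 35,000·700,000) / (1,050,000 − 700,000) = 829,150,000,000 / 350,000 = 2,369,000.00.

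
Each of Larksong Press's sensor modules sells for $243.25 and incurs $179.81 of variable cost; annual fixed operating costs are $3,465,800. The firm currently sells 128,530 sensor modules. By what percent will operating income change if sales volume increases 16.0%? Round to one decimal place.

+27.8%

At 128,530 units, contribution = 128,530 × $63.44 = $8,153,943.20.
EBIT = $8,153,943.20 − $3,465,800 = $4,688,143.20.
So DOL = total CM / EBIT = $8,153,943.20 / $4,688,143.20 = 1.7393.
So EBIT moves 1.7393 × (+16.0%) = +27.8%.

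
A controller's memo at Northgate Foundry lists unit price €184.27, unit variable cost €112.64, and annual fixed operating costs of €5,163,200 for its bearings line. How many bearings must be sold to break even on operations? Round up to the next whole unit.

72,082 bearings

Contribution margin per unit = €184.27 − €112.64 = €71.63.
Break-even volume = fixed costs ÷ CM per unit = €5,163,200 ÷ €71.63 = 72,081.53, so 72,082 bearings.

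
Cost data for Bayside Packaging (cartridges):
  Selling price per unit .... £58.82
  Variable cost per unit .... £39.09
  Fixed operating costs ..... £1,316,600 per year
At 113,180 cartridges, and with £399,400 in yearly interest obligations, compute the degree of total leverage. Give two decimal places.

4.32

Total contribution margin = 113,180 × £19.73 = £2,233,041.40.
Operating income = contribution − fixed costs = £2,233,041.40 − £1,316,600 = £916,441.40. Interest = £399,400.00, so EBIT − I = £517,041.40.
Degree of total leverage = total CM / (EBIT − interest) = £2,233,041.40 / £517,041.40 = 4.3189.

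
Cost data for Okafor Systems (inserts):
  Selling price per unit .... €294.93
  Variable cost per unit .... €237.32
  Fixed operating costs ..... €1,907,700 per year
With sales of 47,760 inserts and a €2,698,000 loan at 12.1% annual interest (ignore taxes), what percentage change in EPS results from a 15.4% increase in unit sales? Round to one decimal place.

Total contribution margin = 47,760 × €57.61 = €2,751,453.60.
EBIT = €2,751,453.60 − €1,907,700 = €843,753.60.
Interest = €326,458.00, so EBIT − I = €517,295.60.
Degree of combined leverage = contribution ÷ (EBIT − I) = €2,751,453.60 ÷ €517,295.60 = 5.3189.
EPS therefore changes by 5.3189 × (+15.4%) = +81.9%.

+81.9%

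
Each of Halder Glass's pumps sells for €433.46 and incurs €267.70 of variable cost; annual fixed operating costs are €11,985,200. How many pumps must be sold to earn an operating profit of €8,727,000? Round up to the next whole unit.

Unit CM = price − variable cost = €433.46 − €267.70 = €165.76.
Units = (FC + target) / CM = (€11,985,200 + €8,727,000) / €165.76 = 124,952.94, so 124,953 pumps.

124,953 pumps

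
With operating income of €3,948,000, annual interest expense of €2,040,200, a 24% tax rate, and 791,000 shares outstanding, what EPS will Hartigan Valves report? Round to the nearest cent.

€1.83

Pre-tax income = €3,948,000 − €2,040,200.00 = €1,907,800.00.
After tax at 24%: net income = €1,907,800.00 × 0.76 = €1,449,928.00.
EPS = €1,449,928.00 ÷ 791,000 = €1.83.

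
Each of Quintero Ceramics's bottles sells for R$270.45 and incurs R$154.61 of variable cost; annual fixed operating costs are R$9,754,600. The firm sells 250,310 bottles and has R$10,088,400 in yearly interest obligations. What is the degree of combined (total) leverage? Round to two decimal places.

3.17

At 250,310 units, contribution = 250,310 × R$115.84 = R$28,995,910.40.
EBIT = R$28,995,910.40 − R$9,754,600 = R$19,241,310.40. Interest = R$10,088,400.00.
DOL = R$28,995,910.40 ÷ R$19,241,310.40 = 1.5070; DFL = R$19,241,310.40 ÷ R$9,152,910.40 = 2.1022.
Combined leverage = 1.5070 × 2.1022 = 3.1680.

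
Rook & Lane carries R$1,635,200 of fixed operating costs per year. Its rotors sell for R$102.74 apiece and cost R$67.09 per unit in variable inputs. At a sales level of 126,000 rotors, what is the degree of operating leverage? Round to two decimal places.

Contribution at this volume is 126,000 × R$35.65 = R$4,491,900.00.
EBIT = R$4,491,900.00 − R$1,635,200 = R$2,856,700.00.
DOL = contribution ÷ EBIT = R$4,491,900.00 ÷ R$2,856,700.00 = 1.5724.

1.57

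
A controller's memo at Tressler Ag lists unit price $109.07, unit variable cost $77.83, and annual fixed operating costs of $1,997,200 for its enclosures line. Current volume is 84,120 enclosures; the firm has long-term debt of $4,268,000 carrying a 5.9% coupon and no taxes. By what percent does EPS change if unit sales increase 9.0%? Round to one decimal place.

Total contribution margin = 84,120 × $31.24 = $2,627,908.80.
Subtracting fixed costs: EBIT = $2,627,908.80 − $1,997,200 = $630,708.80.
After interest of $251,812.00, pre-tax earnings = $378,896.80.
DCL = total CM / (EBIT − I) = $2,627,908.80 / $378,896.80 = 6.9357.
EPS therefore changes by 6.9357 × (+9.0%) = +62.4%.

+62.4%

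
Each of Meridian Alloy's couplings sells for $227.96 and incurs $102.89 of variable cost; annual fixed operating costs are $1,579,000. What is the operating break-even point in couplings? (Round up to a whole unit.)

Contribution margin per unit = $227.96 − $102.89 = $125.07.
Break-even Q = $1,579,000 / $125.07 = 12,624.93 → 12,625 couplings.

12,625 couplings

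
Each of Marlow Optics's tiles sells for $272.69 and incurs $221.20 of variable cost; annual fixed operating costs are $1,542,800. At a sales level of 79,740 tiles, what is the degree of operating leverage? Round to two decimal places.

At 79,740 units, contribution = 79,740 × $51.49 = $4,105,812.60.
EBIT = $4,105,812.60 − $1,542,800 = $2,563,012.60.
So DOL = total CM / EBIT = $4,105,812.60 / $2,563,012.60 = 1.6019.

1.60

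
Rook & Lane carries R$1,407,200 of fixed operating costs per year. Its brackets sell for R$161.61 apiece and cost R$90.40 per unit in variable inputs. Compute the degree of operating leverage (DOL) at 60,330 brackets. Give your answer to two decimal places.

1.49

Total contribution margin = 60,330 × R$71.21 = R$4,296,099.30.
Subtracting fixed costs: EBIT = R$4,296,099.30 − R$1,407,200 = R$2,888,899.30.
Degree of operating leverage = R$4,296,099.30 / R$2,888,899.30 = 1.4871.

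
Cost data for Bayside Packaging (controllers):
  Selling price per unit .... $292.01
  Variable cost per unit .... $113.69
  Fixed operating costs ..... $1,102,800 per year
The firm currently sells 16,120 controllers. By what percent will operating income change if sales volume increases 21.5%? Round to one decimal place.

+34.9%

At 16,120 units, contribution = 16,120 × $178.32 = $2,874,518.40.
Subtracting fixed costs: EBIT = $2,874,518.40 − $1,102,800 = $1,771,718.40.
So DOL = total CM / EBIT = $2,874,518.40 / $1,771,718.40 = 1.6224.
%ΔEBIT = DOL × %ΔSales = 1.6224 × +21.5% = +34.9%.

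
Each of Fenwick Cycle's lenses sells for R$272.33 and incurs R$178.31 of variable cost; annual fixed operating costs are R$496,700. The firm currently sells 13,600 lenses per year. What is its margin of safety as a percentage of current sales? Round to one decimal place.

61.2%

Each unit contributes R$272.33 − R$178.31 = R$94.02. Break-even units = R$496,700 ÷ R$94.02 = 5,282.92; break-even revenue = 5,282.92 × R$272.33 = R$1,438,697.20.
Current sales = 13,600 × R$272.33 = R$3,703,688.00.
Margin of safety = (R$3,703,688.00 − R$1,438,697.20) ÷ R$3,703,688.00 = 61.2%.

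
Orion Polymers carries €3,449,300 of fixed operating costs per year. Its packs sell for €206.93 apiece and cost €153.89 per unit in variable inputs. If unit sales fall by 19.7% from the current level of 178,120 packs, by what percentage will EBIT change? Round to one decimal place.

-31.0%

Contribution at this volume is 178,120 × €53.04 = €9,447,484.80.
EBIT = €9,447,484.80 − €3,449,300 = €5,998,184.80.
DOL = contribution ÷ EBIT = €9,447,484.80 ÷ €5,998,184.80 = 1.5751.
%ΔEBIT = DOL × %ΔSales = 1.5751 × -19.7% = -31.0%.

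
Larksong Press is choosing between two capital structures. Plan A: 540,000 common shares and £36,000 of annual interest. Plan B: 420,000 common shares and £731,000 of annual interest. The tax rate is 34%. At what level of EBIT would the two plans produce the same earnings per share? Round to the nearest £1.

At indifference, (EBIT − 36,000)(1 − t)/540,000 = (EBIT − 731,000)(1 − t)/420,000.
The (1 − t) factor cancels: (EBIT − 36,000) × 420,000 = (EBIT − 731,000) × 540,000.
Solving, EBIT = (731,000·540,000 − 36,000·420,000) / (540,000 − 420,000) = 379,620,000,000 / 120,000 = 3,163,500.00.

£3,163,500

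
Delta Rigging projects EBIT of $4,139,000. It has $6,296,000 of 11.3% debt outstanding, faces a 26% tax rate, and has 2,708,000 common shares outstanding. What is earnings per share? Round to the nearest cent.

$0.94

Pre-tax income = $4,139,000 − $711,448.00 = $3,427,552.00.
After tax at 26%: net income = $3,427,552.00 × 0.74 = $2,536,388.48.
EPS = $2,536,388.48 ÷ 2,708,000 = $0.94.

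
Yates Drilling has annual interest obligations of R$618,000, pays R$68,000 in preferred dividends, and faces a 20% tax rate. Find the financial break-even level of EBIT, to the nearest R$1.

Grossing the preferred dividend up to pre-tax terms: R$68,000 / (1 − 0.20) = R$85,000.00.
EPS = 0 when EBIT covers interest plus the pre-tax preferred burden: R$618,000 + R$85,000.00 = R$703,000.00.

R$703,000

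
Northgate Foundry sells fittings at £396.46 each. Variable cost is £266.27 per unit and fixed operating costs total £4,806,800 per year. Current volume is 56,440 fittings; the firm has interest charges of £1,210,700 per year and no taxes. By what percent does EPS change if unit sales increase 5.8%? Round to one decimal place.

+32.0%

At 56,440 units, contribution = 56,440 × £130.19 = £7,347,923.60.
Subtracting fixed costs: EBIT = £7,347,923.60 − £4,806,800 = £2,541,123.60.
Interest = £1,210,700.00, so EBIT − I = £1,330,423.60.
Degree of combined leverage = contribution ÷ (EBIT − I) = £7,347,923.60 ÷ £1,330,423.60 = 5.5230.
%ΔEPS = DCL × %ΔSales = 5.5230 × +5.8% = +32.0%.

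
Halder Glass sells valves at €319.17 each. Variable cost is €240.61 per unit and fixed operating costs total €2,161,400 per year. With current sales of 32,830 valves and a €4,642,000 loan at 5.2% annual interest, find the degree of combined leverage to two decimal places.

Total contribution margin = 32,830 × €78.56 = €2,579,124.80.
Subtracting fixed costs: EBIT = €2,579,124.80 − €2,161,400 = €417,724.80. Interest = €241,384.00, so EBIT − I = €176,340.80.
Degree of total leverage = total CM / (EBIT − interest) = €2,579,124.80 / €176,340.80 = 14.6258.

14.63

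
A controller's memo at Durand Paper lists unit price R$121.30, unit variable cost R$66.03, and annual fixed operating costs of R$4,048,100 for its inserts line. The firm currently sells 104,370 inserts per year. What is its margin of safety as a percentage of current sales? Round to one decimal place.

Each unit contributes R$121.30 − R$66.03 = R$55.27. Break-even units = R$4,048,100 ÷ R$55.27 = 73,242.27; break-even revenue = 73,242.27 × R$121.30 = R$8,884,286.77.
Current sales = 104,370 × R$121.30 = R$12,660,081.00.
Margin of safety = (R$12,660,081.00 − R$8,884,286.77) ÷ R$12,660,081.00 = 29.8%.

29.8%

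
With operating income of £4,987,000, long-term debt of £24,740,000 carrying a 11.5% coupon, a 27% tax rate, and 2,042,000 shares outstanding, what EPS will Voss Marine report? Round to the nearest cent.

Interest = £2,845,100.00, so EBT = £4,987,000 − £2,845,100.00 = £2,141,900.00.
Net income = £2,141,900.00 × (1 − 0.27) = £1,563,587.00.
EPS = £1,563,587.00 ÷ 2,042,000 = £0.77.

£0.77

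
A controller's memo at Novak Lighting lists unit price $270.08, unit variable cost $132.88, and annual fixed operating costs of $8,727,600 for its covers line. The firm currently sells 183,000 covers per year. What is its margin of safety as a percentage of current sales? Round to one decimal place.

Unit CM = price − variable cost = $270.08 − $132.88 = $137.20. Break-even units = $8,727,600 ÷ $137.20 = 63,612.24; break-even revenue = 63,612.24 × $270.08 = $17,180,395.10.
Current sales = 183,000 × $270.08 = $49,424,640.00.
Margin of safety = ($49,424,640.00 − $17,180,395.10) ÷ $49,424,640.00 = 65.2%.

65.2%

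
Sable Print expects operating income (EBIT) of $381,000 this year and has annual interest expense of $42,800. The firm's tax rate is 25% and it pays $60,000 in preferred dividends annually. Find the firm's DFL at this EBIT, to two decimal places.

1.48

Interest = $42,800.00.
Preferred dividends grossed up pre-tax: $60,000 / (1 − 0.25) = $80,000.00.
DFL = EBIT ÷ [EBIT − I − D_p/(1−t)] = $381,000 ÷ [$381,000 − $42,800.00 − $80,000.00] = $381,000 ÷ $258,200.00 = 1.4756.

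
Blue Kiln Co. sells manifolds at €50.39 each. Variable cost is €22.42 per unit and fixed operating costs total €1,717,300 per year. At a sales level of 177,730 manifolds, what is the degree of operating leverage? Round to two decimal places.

1.53

Contribution at this volume is 177,730 × €27.97 = €4,971,108.10.
Subtracting fixed costs: EBIT = €4,971,108.10 − €1,717,300 = €3,253,808.10.
So DOL = total CM / EBIT = €4,971,108.10 / €3,253,808.10 = 1.5278.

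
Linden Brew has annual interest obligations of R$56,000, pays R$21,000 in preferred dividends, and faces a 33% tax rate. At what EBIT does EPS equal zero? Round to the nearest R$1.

R$87,343

Preferred dividends are paid after tax, so their pre-tax equivalent is R$21,000 ÷ (1 − 0.33) = R$31,343.28.
EPS = 0 when EBIT covers interest plus the pre-tax preferred burden: R$56,000 + R$31,343.28 = R$87,343.28.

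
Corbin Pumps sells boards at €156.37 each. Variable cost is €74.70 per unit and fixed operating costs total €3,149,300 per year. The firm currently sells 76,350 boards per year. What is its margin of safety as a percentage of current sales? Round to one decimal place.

49.5%

Contribution margin per unit = €156.37 − €74.70 = €81.67. Break-even units = €3,149,300 ÷ €81.67 = 38,561.28; break-even revenue = 38,561.28 × €156.37 = €6,029,827.86.
Actual sales revenue = 76,350 × €156.37 = €11,938,849.50.
Margin of safety = (€11,938,849.50 − €6,029,827.86) ÷ €11,938,849.50 = 49.5%.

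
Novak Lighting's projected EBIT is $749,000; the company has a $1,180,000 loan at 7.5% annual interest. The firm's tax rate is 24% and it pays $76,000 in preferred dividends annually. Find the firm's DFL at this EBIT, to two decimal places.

1.34

Annual interest charges come to $88,500.00.
Preferred dividends grossed up pre-tax: $76,000 / (1 − 0.24) = $100,000.00.
DFL = EBIT ÷ [EBIT − I − D_p/(1−t)] = $749,000 ÷ [$749,000 − $88,500.00 − $100,000.00] = $749,000 ÷ $560,500.00 = 1.3363.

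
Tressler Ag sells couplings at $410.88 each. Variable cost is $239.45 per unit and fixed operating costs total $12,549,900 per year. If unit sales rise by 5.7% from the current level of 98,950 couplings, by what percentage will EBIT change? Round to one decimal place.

Total contribution margin = 98,950 × $171.43 = $16,962,998.50.
EBIT = $16,962,998.50 − $12,549,900 = $4,413,098.50.
Degree of operating leverage = $16,962,998.50 / $4,413,098.50 = 3.8438.
So EBIT moves 3.8438 × (+5.7%) = +21.9%.

+21.9%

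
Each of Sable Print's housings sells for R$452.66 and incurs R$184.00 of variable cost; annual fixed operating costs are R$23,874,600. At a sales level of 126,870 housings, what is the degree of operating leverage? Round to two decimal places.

At 126,870 units, contribution = 126,870 × R$268.66 = R$34,084,894.20.
Subtracting fixed costs: EBIT = R$34,084,894.20 − R$23,874,600 = R$10,210,294.20.
DOL = contribution ÷ EBIT = R$34,084,894.20 ÷ R$10,210,294.20 = 3.3383.

3.34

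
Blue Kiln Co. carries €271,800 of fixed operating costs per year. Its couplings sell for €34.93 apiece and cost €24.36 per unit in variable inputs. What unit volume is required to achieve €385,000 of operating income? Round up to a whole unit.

62,139 couplings

Unit CM = price − variable cost = €34.93 − €24.36 = €10.57.
Units = (FC + target) / CM = (€271,800 + €385,000) / €10.57 = 62,138.13, so 62,139 couplings.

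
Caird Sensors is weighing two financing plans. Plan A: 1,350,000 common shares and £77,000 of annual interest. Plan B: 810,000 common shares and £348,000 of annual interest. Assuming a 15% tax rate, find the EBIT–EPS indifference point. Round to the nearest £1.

£754,500

At indifference, (EBIT − 77,000)(1 − t)/1,350,000 = (EBIT − 348,000)(1 − t)/810,000.
Cancelling (1 − t) and cross-multiplying: 810,000·(EBIT − 77,000) = 1,350,000·(EBIT − 348,000).
Solving, EBIT = (348,000·1,350,000 − 77,000·810,000) / (1,350,000 − 810,000) = 407,430,000,000 / 540,000 = 754,500.00.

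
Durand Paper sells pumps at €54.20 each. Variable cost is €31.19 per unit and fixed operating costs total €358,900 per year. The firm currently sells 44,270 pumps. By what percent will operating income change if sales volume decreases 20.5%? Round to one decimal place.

Contribution at this volume is 44,270 × €23.01 = €1,018,652.70.
Operating income = contribution − fixed costs = €1,018,652.70 − €358,900 = €659,752.70.
So DOL = total CM / EBIT = €1,018,652.70 / €659,752.70 = 1.5440.
So EBIT moves 1.5440 × (-20.5%) = -31.7%.

-31.7%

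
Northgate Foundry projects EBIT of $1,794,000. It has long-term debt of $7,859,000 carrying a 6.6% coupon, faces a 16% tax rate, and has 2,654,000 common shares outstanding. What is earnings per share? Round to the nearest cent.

Pre-tax income = $1,794,000 − $518,694.00 = $1,275,306.00.
After tax at 16%: net income = $1,275,306.00 × 0.84 = $1,071,257.04.
Per share: $1,071,257.04 / 2,654,000 shares = $0.40.

$0.40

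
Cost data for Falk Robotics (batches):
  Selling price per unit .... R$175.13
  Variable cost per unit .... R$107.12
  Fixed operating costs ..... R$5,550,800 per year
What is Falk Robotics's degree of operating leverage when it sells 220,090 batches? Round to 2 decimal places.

1.59

At 220,090 units, contribution = 220,090 × R$68.01 = R$14,968,320.90.
Operating income = contribution − fixed costs = R$14,968,320.90 − R$5,550,800 = R$9,417,520.90.
So DOL = total CM / EBIT = R$14,968,320.90 / R$9,417,520.90 = 1.5894.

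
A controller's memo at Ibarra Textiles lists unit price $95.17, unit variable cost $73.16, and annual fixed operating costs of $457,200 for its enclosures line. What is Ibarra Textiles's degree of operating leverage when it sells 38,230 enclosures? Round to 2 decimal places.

2.19

Total contribution margin = 38,230 × $22.01 = $841,442.30.
Operating income = contribution − fixed costs = $841,442.30 − $457,200 = $384,242.30.
Degree of operating leverage = $841,442.30 / $384,242.30 = 2.1899.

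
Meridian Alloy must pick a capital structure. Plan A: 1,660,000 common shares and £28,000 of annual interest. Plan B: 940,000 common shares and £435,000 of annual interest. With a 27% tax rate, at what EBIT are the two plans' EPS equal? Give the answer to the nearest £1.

£966,361

Set EPS_A = EPS_B: (EBIT − £28,000)(1 − 0.27) ÷ 1,660,000 = (EBIT − £435,000)(1 − 0.27) ÷ 940,000.
The (1 − t) factor cancels: (EBIT − 28,000) × 940,000 = (EBIT − 435,000) × 1,660,000.
EBIT × (1,660,000 − 940,000) = 435,000 × 1,660,000 − 28,000 × 940,000 = 695,780,000,000, so EBIT = 695,780,000,000 ÷ 720,000 = 966,361.11.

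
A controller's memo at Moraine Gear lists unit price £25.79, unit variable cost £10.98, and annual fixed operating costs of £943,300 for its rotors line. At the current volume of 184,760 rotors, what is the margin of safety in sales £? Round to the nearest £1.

Each unit contributes £25.79 − £10.98 = £14.81. Break-even units = £943,300 ÷ £14.81 = 63,693.45; break-even revenue = 63,693.45 × £25.79 = £1,642,654.09.
Actual sales revenue = 184,760 × £25.79 = £4,764,960.40.
Margin of safety = £4,764,960.40 − £1,642,654.09 = £3,122,306.

£3,122,306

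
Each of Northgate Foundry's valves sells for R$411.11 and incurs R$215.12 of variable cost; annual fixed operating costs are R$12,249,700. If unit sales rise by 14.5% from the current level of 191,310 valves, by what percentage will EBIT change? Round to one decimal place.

+21.5%

Contribution at this volume is 191,310 × R$195.99 = R$37,494,846.90.
EBIT = R$37,494,846.90 − R$12,249,700 = R$25,245,146.90.
Degree of operating leverage = R$37,494,846.90 / R$25,245,146.90 = 1.4852.
Operating income changes by 1.4852 × +14.5% = +21.5%.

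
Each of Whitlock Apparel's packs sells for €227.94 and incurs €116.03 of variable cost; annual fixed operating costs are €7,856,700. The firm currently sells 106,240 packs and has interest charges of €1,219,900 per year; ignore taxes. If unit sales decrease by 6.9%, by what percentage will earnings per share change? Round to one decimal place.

-29.2%

At 106,240 units, contribution = 106,240 × €111.91 = €11,889,318.40.
Subtracting fixed costs: EBIT = €11,889,318.40 − €7,856,700 = €4,032,618.40.
Interest = €1,219,900.00, so EBIT − I = €2,812,718.40.
DCL = total CM / (EBIT − I) = €11,889,318.40 / €2,812,718.40 = 4.2270.
%ΔEPS = DCL × %ΔSales = 4.2270 × -6.9% = -29.2%.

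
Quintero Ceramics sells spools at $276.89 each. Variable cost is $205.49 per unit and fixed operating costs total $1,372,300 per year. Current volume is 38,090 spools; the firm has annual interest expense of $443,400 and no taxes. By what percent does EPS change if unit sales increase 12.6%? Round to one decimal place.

Contribution at this volume is 38,090 × $71.40 = $2,719,626.00.
Subtracting fixed costs: EBIT = $2,719,626.00 − $1,372,300 = $1,347,326.00.
Interest = $443,400.00, so EBIT − I = $903,926.00.
DCL = total CM / (EBIT − I) = $2,719,626.00 / $903,926.00 = 3.0087.
EPS therefore changes by 3.0087 × (+12.6%) = +37.9%.

+37.9%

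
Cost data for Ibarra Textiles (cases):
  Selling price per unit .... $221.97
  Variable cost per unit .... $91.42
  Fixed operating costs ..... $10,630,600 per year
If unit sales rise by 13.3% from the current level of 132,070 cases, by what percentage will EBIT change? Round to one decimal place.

Total contribution margin = 132,070 × $130.55 = $17,241,738.50.
Subtracting fixed costs: EBIT = $17,241,738.50 − $10,630,600 = $6,611,138.50.
So DOL = total CM / EBIT = $17,241,738.50 / $6,611,138.50 = 2.6080.
Operating income changes by 2.6080 × +13.3% = +34.7%.

+34.7%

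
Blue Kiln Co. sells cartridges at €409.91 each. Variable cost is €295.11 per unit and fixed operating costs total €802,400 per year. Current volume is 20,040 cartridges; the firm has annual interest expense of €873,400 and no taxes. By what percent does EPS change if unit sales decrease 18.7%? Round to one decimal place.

-68.9%

Contribution at this volume is 20,040 × €114.80 = €2,300,592.00.
EBIT = €2,300,592.00 − €802,400 = €1,498,192.00.
After interest of €873,400.00, pre-tax earnings = €624,792.00.
Degree of combined leverage = contribution ÷ (EBIT − I) = €2,300,592.00 ÷ €624,792.00 = 3.6822.
EPS therefore changes by 3.6822 × (-18.7%) = -68.9%.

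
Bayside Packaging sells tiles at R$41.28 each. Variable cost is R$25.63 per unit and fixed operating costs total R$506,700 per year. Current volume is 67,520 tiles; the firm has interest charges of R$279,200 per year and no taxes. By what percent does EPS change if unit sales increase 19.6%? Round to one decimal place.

At 67,520 units, contribution = 67,520 × R$15.65 = R$1,056,688.00.
Operating income = contribution − fixed costs = R$1,056,688.00 − R$506,700 = R$549,988.00.
Interest = R$279,200.00, so EBIT − I = R$270,788.00.
Degree of combined leverage = contribution ÷ (EBIT − I) = R$1,056,688.00 ÷ R$270,788.00 = 3.9023.
EPS therefore changes by 3.9023 × (+19.6%) = +76.5%.

+76.5%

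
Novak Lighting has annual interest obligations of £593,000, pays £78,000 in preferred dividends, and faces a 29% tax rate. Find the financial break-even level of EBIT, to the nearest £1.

Preferred dividends are paid after tax, so their pre-tax equivalent is £78,000 ÷ (1 − 0.29) = £109,859.15.
EPS = 0 when EBIT covers interest plus the pre-tax preferred burden: £593,000 + £109,859.15 = £702,859.15.

£702,859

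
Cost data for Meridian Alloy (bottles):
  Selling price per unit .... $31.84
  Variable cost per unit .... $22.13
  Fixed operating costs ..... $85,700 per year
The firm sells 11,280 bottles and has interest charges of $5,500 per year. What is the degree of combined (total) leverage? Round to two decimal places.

Total contribution margin = 11,280 × $9.71 = $109,528.80.
Operating income = contribution − fixed costs = $109,528.80 − $85,700 = $23,828.80. Interest = $5,500.00, so EBIT − I = $18,328.80.
DCL = contribution ÷ (EBIT − I) = $109,528.80 ÷ $18,328.80 = 5.9758.

5.98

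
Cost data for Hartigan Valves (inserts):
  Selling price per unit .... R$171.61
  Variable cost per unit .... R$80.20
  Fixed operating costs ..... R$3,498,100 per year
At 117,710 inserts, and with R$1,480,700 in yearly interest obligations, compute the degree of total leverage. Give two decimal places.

Contribution at this volume is 117,710 × R$91.41 = R$10,759,871.10.
Operating income = contribution − fixed costs = R$10,759,871.10 − R$3,498,100 = R$7,261,771.10. Interest = R$1,480,700.00, so EBIT − I = R$5,781,071.10.
DCL = contribution ÷ (EBIT − I) = R$10,759,871.10 ÷ R$5,781,071.10 = 1.8612.

1.86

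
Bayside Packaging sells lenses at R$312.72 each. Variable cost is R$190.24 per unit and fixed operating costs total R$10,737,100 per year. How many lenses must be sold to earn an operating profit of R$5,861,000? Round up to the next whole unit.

135,517 lenses

Contribution margin per unit = R$312.72 − R$190.24 = R$122.48.
Units = (FC + target) / CM = (R$10,737,100 + R$5,861,000) / R$122.48 = 135,516.82, so 135,517 lenses.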